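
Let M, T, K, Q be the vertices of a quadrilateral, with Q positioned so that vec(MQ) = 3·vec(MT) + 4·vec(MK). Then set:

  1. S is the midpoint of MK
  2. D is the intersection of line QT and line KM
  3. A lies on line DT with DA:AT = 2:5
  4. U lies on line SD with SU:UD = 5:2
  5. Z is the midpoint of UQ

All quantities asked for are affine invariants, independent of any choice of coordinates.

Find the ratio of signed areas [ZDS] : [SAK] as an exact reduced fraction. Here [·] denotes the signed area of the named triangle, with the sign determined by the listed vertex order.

[ZDS]:[SAK] = -105/4

Work in coordinates with M = (0, 0), T = (1, 0), K = (0, 1), Q = (3, 4).
1. S is the midpoint of MK ⇒ S = (0, 1/2)
2. D is the intersection of line QT and line KM ⇒ D = (0, -2)
3. A lies on line DT with DA:AT = 2:5 ⇒ A = (2/7, -10/7)
4. U lies on line SD with SU:UD = 5:2 ⇒ U = (0, -9/7)
5. Z is the midpoint of UQ ⇒ Z = (3/2, 19/14)
2·[ZDS] = -15/4, 2·[SAK] = 1/7
[ZDS]:[SAK] = -15/4:1/7 = -105/4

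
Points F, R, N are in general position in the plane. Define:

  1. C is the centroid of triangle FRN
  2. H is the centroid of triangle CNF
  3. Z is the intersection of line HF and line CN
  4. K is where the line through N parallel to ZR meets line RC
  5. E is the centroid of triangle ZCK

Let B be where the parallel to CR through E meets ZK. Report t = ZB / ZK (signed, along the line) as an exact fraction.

Choose coordinates F = (0, 0), R = (1, 0), N = (0, 1).
1. C is the centroid of triangle FRN ⇒ C = (1/3, 1/3)
2. H is the centroid of triangle CNF ⇒ H = (1/9, 4/9)
3. Z is the intersection of line HF and line CN ⇒ Z = (1/6, 2/3)
4. K is where the line through N parallel to ZR meets line RC ⇒ K = (5/3, -1/3)
5. E is the centroid of triangle ZCK ⇒ E = (13/18, 2/9)
through E parallel to CR: direction (2/3, -1/3); meets ZK at B = (7/6, 0)
B = Z + t·(K−Z) with t = 2/3

t = 2/3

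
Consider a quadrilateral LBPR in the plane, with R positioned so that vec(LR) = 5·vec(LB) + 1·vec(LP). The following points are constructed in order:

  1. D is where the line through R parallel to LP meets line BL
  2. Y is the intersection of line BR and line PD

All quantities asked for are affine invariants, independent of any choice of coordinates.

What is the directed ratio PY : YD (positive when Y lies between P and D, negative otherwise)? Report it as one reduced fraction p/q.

PY:YD = 5/4

Work in coordinates with L = (0, 0), B = (1, 0), P = (0, 1), R = (5, 1).
1. D is where the line through R parallel to LP meets line BL ⇒ D = (5, 0)
2. Y is the intersection of line BR and line PD ⇒ Y = (25/9, 4/9)
Y = P + t·(D−P) with t = 5/9, so PY:YD = t:(1−t) = 5/9:4/9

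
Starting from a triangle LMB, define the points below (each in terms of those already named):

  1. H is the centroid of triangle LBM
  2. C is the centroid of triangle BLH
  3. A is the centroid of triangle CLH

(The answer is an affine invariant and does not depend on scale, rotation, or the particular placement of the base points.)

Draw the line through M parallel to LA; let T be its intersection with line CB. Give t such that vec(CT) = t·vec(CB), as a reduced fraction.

Choose coordinates L = (0, 0), M = (1, 0), B = (0, 1).
1. H is the centroid of triangle LBM ⇒ H = (1/3, 1/3)
2. C is the centroid of triangle BLH ⇒ C = (1/9, 4/9)
3. A is the centroid of triangle CLH ⇒ A = (4/27, 7/27)
through M parallel to LA: direction (4/27, 7/27); meets CB at T = (11/27, -28/27)
T = C + t·(B−C) with t = -8/3

t = -8/3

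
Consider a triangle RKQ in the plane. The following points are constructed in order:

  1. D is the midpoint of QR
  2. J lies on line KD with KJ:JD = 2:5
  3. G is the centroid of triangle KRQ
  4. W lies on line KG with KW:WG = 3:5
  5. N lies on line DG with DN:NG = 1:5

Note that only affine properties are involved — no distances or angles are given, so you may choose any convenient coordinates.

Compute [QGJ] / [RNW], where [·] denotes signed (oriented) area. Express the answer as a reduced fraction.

[QGJ]:[RNW] = -96/175

Work in coordinates with R = (0, 0), K = (1, 0), Q = (0, 1).
1. D is the midpoint of QR ⇒ D = (0, 1/2)
2. J lies on line KD with KJ:JD = 2:5 ⇒ J = (5/7, 1/7)
3. G is the centroid of triangle KRQ ⇒ G = (1/3, 1/3)
4. W lies on line KG with KW:WG = 3:5 ⇒ W = (3/4, 1/8)
5. N lies on line DG with DN:NG = 1:5 ⇒ N = (1/18, 17/36)
2·[QGJ] = 4/21, 2·[RNW] = -25/72
[QGJ]:[RNW] = 4/21:-25/72 = -96/175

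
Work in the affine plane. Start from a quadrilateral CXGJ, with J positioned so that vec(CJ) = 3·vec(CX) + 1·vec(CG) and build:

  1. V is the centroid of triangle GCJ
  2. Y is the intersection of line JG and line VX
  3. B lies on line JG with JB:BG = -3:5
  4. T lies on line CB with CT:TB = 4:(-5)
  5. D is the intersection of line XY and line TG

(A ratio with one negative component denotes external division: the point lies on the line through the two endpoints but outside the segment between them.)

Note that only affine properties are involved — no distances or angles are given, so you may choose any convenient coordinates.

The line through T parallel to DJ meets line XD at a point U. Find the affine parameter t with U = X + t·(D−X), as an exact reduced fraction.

Choose coordinates C = (0, 0), X = (1, 0), G = (0, 1), J = (3, 1).
1. V is the centroid of triangle GCJ ⇒ V = (1, 2/3)
2. Y is the intersection of line JG and line VX ⇒ Y = (1, 1)
3. B lies on line JG with JB:BG = -3:5 ⇒ B = (15/2, 1)
4. T lies on line CB with CT:TB = 4:(-5) ⇒ T = (-30, -4)
5. D is the intersection of line XY and line TG ⇒ D = (1, 7/6)
through T parallel to DJ: direction (2, -1/6); meets XD at U = (1, -79/12)
U = X + t·(D−X) with t = -79/14

t = -79/14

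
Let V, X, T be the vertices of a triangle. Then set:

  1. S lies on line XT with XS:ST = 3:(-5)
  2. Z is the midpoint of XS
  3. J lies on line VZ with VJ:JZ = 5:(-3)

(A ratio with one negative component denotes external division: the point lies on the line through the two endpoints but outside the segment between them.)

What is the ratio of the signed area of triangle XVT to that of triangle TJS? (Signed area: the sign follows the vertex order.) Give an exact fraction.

Assign V = (0, 0), X = (1, 0), T = (0, 1) — the answer is frame-independent, so this choice is without loss of generality.
1. S lies on line XT with XS:ST = 3:(-5) ⇒ S = (5/2, -3/2)
2. Z is the midpoint of XS ⇒ Z = (7/4, -3/4)
3. J lies on line VZ with VJ:JZ = 5:(-3) ⇒ J = (35/8, -15/8)
2·[XVT] = -1, 2·[TJS] = -15/4
[XVT]:[TJS] = -1:-15/4 = 4/15

[XVT]:[TJS] = 4/15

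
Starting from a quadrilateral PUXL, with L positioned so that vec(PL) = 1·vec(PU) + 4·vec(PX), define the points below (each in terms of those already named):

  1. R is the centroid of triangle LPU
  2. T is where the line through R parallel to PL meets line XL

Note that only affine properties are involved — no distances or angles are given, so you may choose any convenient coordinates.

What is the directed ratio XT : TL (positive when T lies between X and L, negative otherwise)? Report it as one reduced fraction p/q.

XT:TL = -7/4

Set P = (0, 0), U = (1, 0), X = (0, 1), L = (1, 4); any affine frame gives the same invariant.
1. R is the centroid of triangle LPU ⇒ R = (2/3, 4/3)
2. T is where the line through R parallel to PL meets line XL ⇒ T = (7/3, 8)
T = X + t·(L−X) with t = 7/3, so XT:TL = t:(1−t) = 7/3:-4/3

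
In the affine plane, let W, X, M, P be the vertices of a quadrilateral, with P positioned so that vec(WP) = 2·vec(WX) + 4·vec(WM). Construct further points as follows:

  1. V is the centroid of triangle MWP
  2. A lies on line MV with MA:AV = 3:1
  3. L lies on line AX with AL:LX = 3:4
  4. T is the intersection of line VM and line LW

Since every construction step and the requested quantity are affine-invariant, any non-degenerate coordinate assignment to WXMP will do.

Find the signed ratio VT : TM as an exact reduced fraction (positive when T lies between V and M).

VT:TM = -13/15

Assign W = (0, 0), X = (1, 0), M = (0, 1), P = (2, 4) — the answer is frame-independent, so this choice is without loss of generality.
1. V is the centroid of triangle MWP ⇒ V = (2/3, 5/3)
2. A lies on line MV with MA:AV = 3:1 ⇒ A = (1/2, 3/2)
3. L lies on line AX with AL:LX = 3:4 ⇒ L = (5/7, 6/7)
4. T is the intersection of line VM and line LW ⇒ T = (5, 6)
T = V + t·(M−V) with t = -13/2, so VT:TM = t:(1−t) = -13/2:15/2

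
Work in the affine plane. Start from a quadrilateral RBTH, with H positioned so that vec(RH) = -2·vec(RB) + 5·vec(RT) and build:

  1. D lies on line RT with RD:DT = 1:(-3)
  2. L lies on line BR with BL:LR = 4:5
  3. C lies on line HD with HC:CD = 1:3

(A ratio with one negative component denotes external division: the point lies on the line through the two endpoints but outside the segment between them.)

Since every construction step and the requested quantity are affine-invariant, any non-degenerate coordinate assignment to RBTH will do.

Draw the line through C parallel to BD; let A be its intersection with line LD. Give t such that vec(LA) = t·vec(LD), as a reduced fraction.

Choose coordinates R = (0, 0), B = (1, 0), T = (0, 1), H = (-2, 5).
1. D lies on line RT with RD:DT = 1:(-3) ⇒ D = (0, -1/2)
2. L lies on line BR with BL:LR = 4:5 ⇒ L = (5/9, 0)
3. C lies on line HD with HC:CD = 1:3 ⇒ C = (-3/2, 29/8)
through C parallel to BD: direction (-1, -1/2); meets LD at A = (195/16, 335/32)
A = L + t·(D−L) with t = -335/16

t = -335/16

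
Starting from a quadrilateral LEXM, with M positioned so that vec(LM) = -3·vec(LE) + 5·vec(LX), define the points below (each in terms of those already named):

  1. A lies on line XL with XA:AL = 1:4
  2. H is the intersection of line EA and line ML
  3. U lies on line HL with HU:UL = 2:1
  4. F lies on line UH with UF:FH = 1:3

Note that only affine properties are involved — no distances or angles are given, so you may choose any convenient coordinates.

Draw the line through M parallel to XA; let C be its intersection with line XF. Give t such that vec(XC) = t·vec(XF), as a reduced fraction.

Work in coordinates with L = (0, 0), E = (1, 0), X = (0, 1), M = (-3, 5).
1. A lies on line XL with XA:AL = 1:4 ⇒ A = (0, 4/5)
2. H is the intersection of line EA and line ML ⇒ H = (-12/13, 20/13)
3. U lies on line HL with HU:UL = 2:1 ⇒ U = (-4/13, 20/39)
4. F lies on line UH with UF:FH = 1:3 ⇒ F = (-6/13, 10/13)
through M parallel to XA: direction (0, -1/5); meets XF at C = (-3, -1/2)
C = X + t·(F−X) with t = 13/2

t = 13/2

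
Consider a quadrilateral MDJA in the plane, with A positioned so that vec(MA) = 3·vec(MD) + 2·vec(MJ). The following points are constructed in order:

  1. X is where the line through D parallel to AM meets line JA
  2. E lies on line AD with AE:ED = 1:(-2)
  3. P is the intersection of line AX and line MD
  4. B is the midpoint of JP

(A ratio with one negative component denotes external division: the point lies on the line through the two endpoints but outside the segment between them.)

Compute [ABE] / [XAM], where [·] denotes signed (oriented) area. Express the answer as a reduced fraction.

[ABE]:[XAM] = -3

Set M = (0, 0), D = (1, 0), J = (0, 1), A = (3, 2); any affine frame gives the same invariant.
1. X is where the line through D parallel to AM meets line JA ⇒ X = (5, 8/3)
2. E lies on line AD with AE:ED = 1:(-2) ⇒ E = (5, 4)
3. P is the intersection of line AX and line MD ⇒ P = (-3, 0)
4. B is the midpoint of JP ⇒ B = (-3/2, 1/2)
2·[ABE] = -6, 2·[XAM] = 2
[ABE]:[XAM] = -6:2 = -3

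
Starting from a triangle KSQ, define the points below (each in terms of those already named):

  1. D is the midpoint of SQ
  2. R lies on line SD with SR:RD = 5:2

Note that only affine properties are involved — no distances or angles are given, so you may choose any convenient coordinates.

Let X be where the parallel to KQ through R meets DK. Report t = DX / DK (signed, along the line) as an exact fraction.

t = -2/7

Work in coordinates with K = (0, 0), S = (1, 0), Q = (0, 1).
1. D is the midpoint of SQ ⇒ D = (1/2, 1/2)
2. R lies on line SD with SR:RD = 5:2 ⇒ R = (9/14, 5/14)
through R parallel to KQ: direction (0, 1); meets DK at X = (9/14, 9/14)
X = D + t·(K−D) with t = -2/7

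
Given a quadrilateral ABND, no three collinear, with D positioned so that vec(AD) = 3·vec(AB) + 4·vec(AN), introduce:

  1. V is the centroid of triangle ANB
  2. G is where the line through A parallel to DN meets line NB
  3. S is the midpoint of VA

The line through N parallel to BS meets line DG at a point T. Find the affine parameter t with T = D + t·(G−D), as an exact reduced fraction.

t = 9/10

Assign A = (0, 0), B = (1, 0), N = (0, 1), D = (3, 4) — the answer is frame-independent, so this choice is without loss of generality.
1. V is the centroid of triangle ANB ⇒ V = (1/3, 1/3)
2. G is where the line through A parallel to DN meets line NB ⇒ G = (1/2, 1/2)
3. S is the midpoint of VA ⇒ S = (1/6, 1/6)
through N parallel to BS: direction (-5/6, 1/6); meets DG at T = (3/4, 17/20)
T = D + t·(G−D) with t = 9/10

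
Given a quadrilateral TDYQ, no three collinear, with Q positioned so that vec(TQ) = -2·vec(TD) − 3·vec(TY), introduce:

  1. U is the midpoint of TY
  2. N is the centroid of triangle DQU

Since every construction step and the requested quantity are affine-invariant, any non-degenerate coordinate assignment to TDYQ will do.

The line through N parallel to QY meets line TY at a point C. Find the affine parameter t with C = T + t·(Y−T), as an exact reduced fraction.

t = -1/6

Choose coordinates T = (0, 0), D = (1, 0), Y = (0, 1), Q = (-2, -3).
1. U is the midpoint of TY ⇒ U = (0, 1/2)
2. N is the centroid of triangle DQU ⇒ N = (-1/3, -5/6)
through N parallel to QY: direction (2, 4); meets TY at C = (0, -1/6)
C = T + t·(Y−T) with t = -1/6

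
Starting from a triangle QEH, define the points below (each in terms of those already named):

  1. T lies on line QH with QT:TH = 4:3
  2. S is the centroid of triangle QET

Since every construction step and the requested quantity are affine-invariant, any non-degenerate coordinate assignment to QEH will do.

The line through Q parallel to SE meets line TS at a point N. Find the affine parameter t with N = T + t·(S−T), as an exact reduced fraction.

t = 2

Choose coordinates Q = (0, 0), E = (1, 0), H = (0, 1).
1. T lies on line QH with QT:TH = 4:3 ⇒ T = (0, 4/7)
2. S is the centroid of triangle QET ⇒ S = (1/3, 4/21)
through Q parallel to SE: direction (2/3, -4/21); meets TS at N = (2/3, -4/21)
N = T + t·(S−T) with t = 2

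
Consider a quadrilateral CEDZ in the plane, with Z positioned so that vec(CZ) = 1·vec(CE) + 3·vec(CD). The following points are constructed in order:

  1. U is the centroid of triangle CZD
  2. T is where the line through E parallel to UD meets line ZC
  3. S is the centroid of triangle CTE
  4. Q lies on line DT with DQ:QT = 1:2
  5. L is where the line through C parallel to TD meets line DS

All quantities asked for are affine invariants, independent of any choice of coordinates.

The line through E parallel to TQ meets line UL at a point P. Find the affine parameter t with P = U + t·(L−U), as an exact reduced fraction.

Work in coordinates with C = (0, 0), E = (1, 0), D = (0, 1), Z = (1, 3).
1. U is the centroid of triangle CZD ⇒ U = (1/3, 4/3)
2. T is where the line through E parallel to UD meets line ZC ⇒ T = (-1/2, -3/2)
3. S is the centroid of triangle CTE ⇒ S = (1/6, -1/2)
4. Q lies on line DT with DQ:QT = 1:2 ⇒ Q = (-1/6, 1/6)
5. L is where the line through C parallel to TD meets line DS ⇒ L = (1/14, 5/14)
through E parallel to TQ: direction (1/3, 5/3); meets UL at P = (4, 15)
P = U + t·(L−U) with t = -14

t = -14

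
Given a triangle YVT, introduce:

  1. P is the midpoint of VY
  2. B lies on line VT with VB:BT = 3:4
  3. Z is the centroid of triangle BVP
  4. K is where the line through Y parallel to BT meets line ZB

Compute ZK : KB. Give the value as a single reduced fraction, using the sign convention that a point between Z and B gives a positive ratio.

ZK:KB = -5/6

Set Y = (0, 0), V = (1, 0), T = (0, 1); any affine frame gives the same invariant.
1. P is the midpoint of VY ⇒ P = (1/2, 0)
2. B lies on line VT with VB:BT = 3:4 ⇒ B = (4/7, 3/7)
3. Z is the centroid of triangle BVP ⇒ Z = (29/42, 1/7)
4. K is where the line through Y parallel to BT meets line ZB ⇒ K = (9/7, -9/7)
K = Z + t·(B−Z) with t = -5, so ZK:KB = t:(1−t) = -5:6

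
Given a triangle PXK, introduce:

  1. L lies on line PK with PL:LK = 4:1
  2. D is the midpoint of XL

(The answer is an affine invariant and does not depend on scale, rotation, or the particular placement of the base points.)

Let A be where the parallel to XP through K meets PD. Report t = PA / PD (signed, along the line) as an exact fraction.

Set P = (0, 0), X = (1, 0), K = (0, 1); any affine frame gives the same invariant.
1. L lies on line PK with PL:LK = 4:1 ⇒ L = (0, 4/5)
2. D is the midpoint of XL ⇒ D = (1/2, 2/5)
through K parallel to XP: direction (-1, 0); meets PD at A = (5/4, 1)
A = P + t·(D−P) with t = 5/2

t = 5/2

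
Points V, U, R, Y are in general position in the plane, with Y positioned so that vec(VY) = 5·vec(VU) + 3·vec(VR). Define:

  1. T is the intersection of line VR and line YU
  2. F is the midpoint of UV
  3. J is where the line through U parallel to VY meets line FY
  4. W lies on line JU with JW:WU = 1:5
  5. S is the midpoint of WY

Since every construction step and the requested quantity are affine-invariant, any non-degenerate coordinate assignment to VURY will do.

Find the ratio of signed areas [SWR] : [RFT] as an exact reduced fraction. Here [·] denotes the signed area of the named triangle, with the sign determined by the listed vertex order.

Set V = (0, 0), U = (1, 0), R = (0, 1), Y = (5, 3); any affine frame gives the same invariant.
1. T is the intersection of line VR and line YU ⇒ T = (0, -3/4)
2. F is the midpoint of UV ⇒ F = (1/2, 0)
3. J is where the line through U parallel to VY meets line FY ⇒ J = (-4, -3)
4. W lies on line JU with JW:WU = 1:5 ⇒ W = (-19/6, -5/2)
5. S is the midpoint of WY ⇒ S = (11/12, 1/4)
2·[SWR] = -67/12, 2·[RFT] = -7/8
[SWR]:[RFT] = -67/12:-7/8 = 134/21

[SWR]:[RFT] = 134/21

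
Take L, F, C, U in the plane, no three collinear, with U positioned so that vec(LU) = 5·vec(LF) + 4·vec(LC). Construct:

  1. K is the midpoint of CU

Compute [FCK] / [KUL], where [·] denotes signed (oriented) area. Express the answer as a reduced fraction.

Assign L = (0, 0), F = (1, 0), C = (0, 1), U = (5, 4) — the answer is frame-independent, so this choice is without loss of generality.
1. K is the midpoint of CU ⇒ K = (5/2, 5/2)
2·[FCK] = -4, 2·[KUL] = -5/2
[FCK]:[KUL] = -4:-5/2 = 8/5

[FCK]:[KUL] = 8/5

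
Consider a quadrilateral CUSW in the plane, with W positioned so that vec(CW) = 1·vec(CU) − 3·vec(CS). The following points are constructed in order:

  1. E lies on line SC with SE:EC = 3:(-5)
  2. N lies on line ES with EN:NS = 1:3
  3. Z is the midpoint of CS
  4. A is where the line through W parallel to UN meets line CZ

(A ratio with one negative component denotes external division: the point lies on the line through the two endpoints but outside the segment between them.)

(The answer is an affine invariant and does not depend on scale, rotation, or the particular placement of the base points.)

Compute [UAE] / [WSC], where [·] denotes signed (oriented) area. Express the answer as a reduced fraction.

[UAE]:[WSC] = -27/8

Assign C = (0, 0), U = (1, 0), S = (0, 1), W = (1, -3) — the answer is frame-independent, so this choice is without loss of generality.
1. E lies on line SC with SE:EC = 3:(-5) ⇒ E = (0, 5/2)
2. N lies on line ES with EN:NS = 1:3 ⇒ N = (0, 17/8)
3. Z is the midpoint of CS ⇒ Z = (0, 1/2)
4. A is where the line through W parallel to UN meets line CZ ⇒ A = (0, -7/8)
2·[UAE] = -27/8, 2·[WSC] = 1
[UAE]:[WSC] = -27/8:1 = -27/8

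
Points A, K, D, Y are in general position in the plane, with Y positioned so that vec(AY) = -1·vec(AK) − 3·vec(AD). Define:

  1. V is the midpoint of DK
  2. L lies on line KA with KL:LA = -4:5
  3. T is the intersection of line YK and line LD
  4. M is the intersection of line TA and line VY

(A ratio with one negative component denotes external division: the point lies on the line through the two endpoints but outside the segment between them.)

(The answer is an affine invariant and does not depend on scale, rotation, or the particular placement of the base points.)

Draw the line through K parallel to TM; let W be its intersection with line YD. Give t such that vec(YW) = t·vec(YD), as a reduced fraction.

t = 51/88

Assign A = (0, 0), K = (1, 0), D = (0, 1), Y = (-1, -3) — the answer is frame-independent, so this choice is without loss of generality.
1. V is the midpoint of DK ⇒ V = (1/2, 1/2)
2. L lies on line KA with KL:LA = -4:5 ⇒ L = (5, 0)
3. T is the intersection of line YK and line LD ⇒ T = (25/17, 12/17)
4. M is the intersection of line TA and line VY ⇒ M = (50/139, 24/139)
through K parallel to TM: direction (-2625/2363, -1260/2363); meets YD at W = (-37/88, -15/22)
W = Y + t·(D−Y) with t = 51/88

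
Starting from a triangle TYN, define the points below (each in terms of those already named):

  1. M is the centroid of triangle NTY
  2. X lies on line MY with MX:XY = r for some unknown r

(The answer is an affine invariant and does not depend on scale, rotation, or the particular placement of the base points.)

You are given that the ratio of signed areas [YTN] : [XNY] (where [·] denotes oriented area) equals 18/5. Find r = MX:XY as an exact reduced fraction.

r = 1/5

Work in coordinates with T = (0, 0), Y = (1, 0), N = (0, 1).
1. M is the centroid of triangle NTY ⇒ M = (1/3, 1/3)
2. With MX:XY = r, write λ = r/(r+1) so X = M + λ·(Y−M); X is affine-linear in λ
Every point depending on X is an affine combination of X and λ-independent points, so each such coordinate is linear in λ; the λ² term in each signed area is a multiple of (Y−M)×(Y−M) = 0, so 2·[YTN] and 2·[XNY] are each linear in λ. Evaluating at λ=0 and λ=1:
  2·[YTN] = -1,   2·[XNY] = 1/3·λ − 1/3
So [YTN]:[XNY] = (-1) / (1/3·λ − 1/3). Setting this equal to 18/5:
  -1 = 18/5·(1/3·λ − 1/3)  ⇒  λ = 1/6
Then r = λ/(1−λ) = (1/6)/(5/6) = 1/5. Check: with r = 1/5, X = (4/9, 5/18) and [YTN]:[XNY] = 18/5 as required.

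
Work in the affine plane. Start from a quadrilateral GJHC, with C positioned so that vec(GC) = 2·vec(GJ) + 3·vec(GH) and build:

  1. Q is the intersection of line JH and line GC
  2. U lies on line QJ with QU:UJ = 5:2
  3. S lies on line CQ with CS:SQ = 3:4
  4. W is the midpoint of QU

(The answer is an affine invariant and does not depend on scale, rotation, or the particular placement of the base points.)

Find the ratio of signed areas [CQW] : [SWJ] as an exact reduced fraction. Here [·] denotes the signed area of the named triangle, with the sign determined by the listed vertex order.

[CQW]:[SWJ] = 35/36

Assign G = (0, 0), J = (1, 0), H = (0, 1), C = (2, 3) — the answer is frame-independent, so this choice is without loss of generality.
1. Q is the intersection of line JH and line GC ⇒ Q = (2/5, 3/5)
2. U lies on line QJ with QU:UJ = 5:2 ⇒ U = (29/35, 6/35)
3. S lies on line CQ with CS:SQ = 3:4 ⇒ S = (46/35, 69/35)
4. W is the midpoint of QU ⇒ W = (43/70, 27/70)
2·[CQW] = 6/7, 2·[SWJ] = 216/245
[CQW]:[SWJ] = 6/7:216/245 = 35/36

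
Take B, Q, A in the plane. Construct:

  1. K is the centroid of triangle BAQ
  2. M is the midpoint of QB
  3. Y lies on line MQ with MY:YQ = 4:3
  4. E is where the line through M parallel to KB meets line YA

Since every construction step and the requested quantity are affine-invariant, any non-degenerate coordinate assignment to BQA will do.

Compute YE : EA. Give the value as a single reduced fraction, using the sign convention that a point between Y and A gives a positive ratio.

Assign B = (0, 0), Q = (1, 0), A = (0, 1) — the answer is frame-independent, so this choice is without loss of generality.
1. K is the centroid of triangle BAQ ⇒ K = (1/3, 1/3)
2. M is the midpoint of QB ⇒ M = (1/2, 0)
3. Y lies on line MQ with MY:YQ = 4:3 ⇒ Y = (11/14, 0)
4. E is where the line through M parallel to KB meets line YA ⇒ E = (33/50, 4/25)
E = Y + t·(A−Y) with t = 4/25, so YE:EA = t:(1−t) = 4/25:21/25

YE:EA = 4/21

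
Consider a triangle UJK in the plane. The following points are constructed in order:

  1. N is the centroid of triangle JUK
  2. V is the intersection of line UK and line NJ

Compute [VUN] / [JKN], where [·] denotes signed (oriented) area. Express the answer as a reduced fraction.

[VUN]:[JKN] = 1/2

Set U = (0, 0), J = (1, 0), K = (0, 1); any affine frame gives the same invariant.
1. N is the centroid of triangle JUK ⇒ N = (1/3, 1/3)
2. V is the intersection of line UK and line NJ ⇒ V = (0, 1/2)
2·[VUN] = 1/6, 2·[JKN] = 1/3
[VUN]:[JKN] = 1/6:1/3 = 1/2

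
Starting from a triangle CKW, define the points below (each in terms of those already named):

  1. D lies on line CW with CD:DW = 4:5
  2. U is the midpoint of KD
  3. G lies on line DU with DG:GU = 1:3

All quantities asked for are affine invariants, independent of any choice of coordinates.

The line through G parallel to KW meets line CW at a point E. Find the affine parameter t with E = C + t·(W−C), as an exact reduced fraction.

Set C = (0, 0), K = (1, 0), W = (0, 1); any affine frame gives the same invariant.
1. D lies on line CW with CD:DW = 4:5 ⇒ D = (0, 4/9)
2. U is the midpoint of KD ⇒ U = (1/2, 2/9)
3. G lies on line DU with DG:GU = 1:3 ⇒ G = (1/8, 7/18)
through G parallel to KW: direction (-1, 1); meets CW at E = (0, 37/72)
E = C + t·(W−C) with t = 37/72

t = 37/72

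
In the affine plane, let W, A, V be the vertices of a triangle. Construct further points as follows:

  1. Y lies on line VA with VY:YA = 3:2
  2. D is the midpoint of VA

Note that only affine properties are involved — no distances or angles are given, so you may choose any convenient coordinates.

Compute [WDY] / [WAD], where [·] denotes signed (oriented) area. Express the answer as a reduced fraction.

[WDY]:[WAD] = -1/5

Choose coordinates W = (0, 0), A = (1, 0), V = (0, 1).
1. Y lies on line VA with VY:YA = 3:2 ⇒ Y = (3/5, 2/5)
2. D is the midpoint of VA ⇒ D = (1/2, 1/2)
2·[WDY] = -1/10, 2·[WAD] = 1/2
[WDY]:[WAD] = -1/10:1/2 = -1/5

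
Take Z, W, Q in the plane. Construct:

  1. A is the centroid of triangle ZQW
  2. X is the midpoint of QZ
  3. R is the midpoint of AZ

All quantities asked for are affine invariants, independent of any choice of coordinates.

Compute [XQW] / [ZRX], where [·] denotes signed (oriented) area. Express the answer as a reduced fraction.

[XQW]:[ZRX] = -6

Choose coordinates Z = (0, 0), W = (1, 0), Q = (0, 1).
1. A is the centroid of triangle ZQW ⇒ A = (1/3, 1/3)
2. X is the midpoint of QZ ⇒ X = (0, 1/2)
3. R is the midpoint of AZ ⇒ R = (1/6, 1/6)
2·[XQW] = -1/2, 2·[ZRX] = 1/12
[XQW]:[ZRX] = -1/2:1/12 = -6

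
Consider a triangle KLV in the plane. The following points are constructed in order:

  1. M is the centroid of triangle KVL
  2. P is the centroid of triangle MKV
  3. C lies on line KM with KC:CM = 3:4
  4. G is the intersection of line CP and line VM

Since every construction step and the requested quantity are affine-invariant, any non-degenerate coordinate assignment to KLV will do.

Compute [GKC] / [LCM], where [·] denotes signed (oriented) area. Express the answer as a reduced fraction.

[GKC]:[LCM] = -3/5

Assign K = (0, 0), L = (1, 0), V = (0, 1) — the answer is frame-independent, so this choice is without loss of generality.
1. M is the centroid of triangle KVL ⇒ M = (1/3, 1/3)
2. P is the centroid of triangle MKV ⇒ P = (1/9, 4/9)
3. C lies on line KM with KC:CM = 3:4 ⇒ C = (1/7, 1/7)
4. G is the intersection of line CP and line VM ⇒ G = (1/15, 13/15)
2·[GKC] = 4/35, 2·[LCM] = -4/21
[GKC]:[LCM] = 4/35:-4/21 = -3/5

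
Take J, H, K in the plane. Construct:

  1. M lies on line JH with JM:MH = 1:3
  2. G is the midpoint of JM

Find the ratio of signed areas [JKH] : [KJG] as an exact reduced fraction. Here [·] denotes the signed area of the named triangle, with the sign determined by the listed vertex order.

[JKH]:[KJG] = -8

Work in coordinates with J = (0, 0), H = (1, 0), K = (0, 1).
1. M lies on line JH with JM:MH = 1:3 ⇒ M = (1/4, 0)
2. G is the midpoint of JM ⇒ G = (1/8, 0)
2·[JKH] = -1, 2·[KJG] = 1/8
[JKH]:[KJG] = -1:1/8 = -8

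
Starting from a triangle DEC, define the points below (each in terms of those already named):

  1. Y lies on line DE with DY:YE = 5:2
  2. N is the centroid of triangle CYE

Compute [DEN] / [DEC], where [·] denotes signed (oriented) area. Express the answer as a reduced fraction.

[DEN]:[DEC] = 1/3

Choose coordinates D = (0, 0), E = (1, 0), C = (0, 1).
1. Y lies on line DE with DY:YE = 5:2 ⇒ Y = (5/7, 0)
2. N is the centroid of triangle CYE ⇒ N = (4/7, 1/3)
2·[DEN] = 1/3, 2·[DEC] = 1
[DEN]:[DEC] = 1/3:1 = 1/3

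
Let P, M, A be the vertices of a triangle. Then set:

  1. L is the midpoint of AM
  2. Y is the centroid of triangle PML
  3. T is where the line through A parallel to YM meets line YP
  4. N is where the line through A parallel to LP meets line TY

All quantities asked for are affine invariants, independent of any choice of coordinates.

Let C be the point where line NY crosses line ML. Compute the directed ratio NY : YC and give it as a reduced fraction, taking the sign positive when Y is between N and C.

Work in coordinates with P = (0, 0), M = (1, 0), A = (0, 1).
1. L is the midpoint of AM ⇒ L = (1/2, 1/2)
2. Y is the centroid of triangle PML ⇒ Y = (1/2, 1/6)
3. T is where the line through A parallel to YM meets line YP ⇒ T = (3/2, 1/2)
4. N is where the line through A parallel to LP meets line TY ⇒ N = (-3/2, -1/2)
line NY meets ML at C = (3/4, 1/4)
Y = N + t·(C−N) with t = 8/9, so NY:YC = 8/9:1/9

NY:YC = 8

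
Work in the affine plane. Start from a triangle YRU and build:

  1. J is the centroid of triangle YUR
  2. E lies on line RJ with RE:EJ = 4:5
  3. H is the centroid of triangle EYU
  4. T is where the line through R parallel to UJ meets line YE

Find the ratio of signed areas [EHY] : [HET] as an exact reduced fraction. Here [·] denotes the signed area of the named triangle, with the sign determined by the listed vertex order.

Assign Y = (0, 0), R = (1, 0), U = (0, 1) — the answer is frame-independent, so this choice is without loss of generality.
1. J is the centroid of triangle YUR ⇒ J = (1/3, 1/3)
2. E lies on line RJ with RE:EJ = 4:5 ⇒ E = (19/27, 4/27)
3. H is the centroid of triangle EYU ⇒ H = (19/81, 31/81)
4. T is where the line through R parallel to UJ meets line YE ⇒ T = (19/21, 4/21)
2·[EHY] = 19/81, 2·[HET] = 38/567
[EHY]:[HET] = 19/81:38/567 = 7/2

[EHY]:[HET] = 7/2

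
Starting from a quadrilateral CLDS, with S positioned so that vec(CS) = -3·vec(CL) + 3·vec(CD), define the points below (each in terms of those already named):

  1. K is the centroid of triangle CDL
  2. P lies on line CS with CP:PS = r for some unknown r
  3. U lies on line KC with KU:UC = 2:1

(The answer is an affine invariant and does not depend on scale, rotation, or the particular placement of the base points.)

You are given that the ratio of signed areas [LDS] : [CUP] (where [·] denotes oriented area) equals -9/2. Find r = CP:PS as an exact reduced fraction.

r = -1/4

Set C = (0, 0), L = (1, 0), D = (0, 1), S = (-3, 3); any affine frame gives the same invariant.
1. K is the centroid of triangle CDL ⇒ K = (1/3, 1/3)
2. With CP:PS = r, write λ = r/(r+1) so P = C + λ·(S−C); P is affine-linear in λ
3. U lies on line KC with KU:UC = 2:1 ⇒ U = (1/9, 1/9)
Every point depending on P is an affine combination of P and λ-independent points, so each such coordinate is linear in λ; the λ² term in each signed area is a multiple of (S−C)×(S−C) = 0, so 2·[LDS] and 2·[CUP] are each linear in λ. Evaluating at λ=0 and λ=1:
  2·[LDS] = 1,   2·[CUP] = 2/3·λ
So [LDS]:[CUP] = (1) / (2/3·λ). Setting this equal to -9/2:
  1 = -9/2·(2/3·λ)  ⇒  λ = -1/3
Then r = λ/(1−λ) = (-1/3)/(4/3) = -1/4. Check: with r = -1/4, P = (1, -1) and [LDS]:[CUP] = -9/2 as required.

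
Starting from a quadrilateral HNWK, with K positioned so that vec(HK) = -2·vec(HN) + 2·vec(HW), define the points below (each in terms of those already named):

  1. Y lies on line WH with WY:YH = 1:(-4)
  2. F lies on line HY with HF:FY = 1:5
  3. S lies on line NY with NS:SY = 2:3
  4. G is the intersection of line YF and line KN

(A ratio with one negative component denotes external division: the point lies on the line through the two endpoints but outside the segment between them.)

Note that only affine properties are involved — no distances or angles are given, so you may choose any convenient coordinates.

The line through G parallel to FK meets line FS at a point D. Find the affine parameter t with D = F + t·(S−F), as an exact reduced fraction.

t = 10/19

Choose coordinates H = (0, 0), N = (1, 0), W = (0, 1), K = (-2, 2).
1. Y lies on line WH with WY:YH = 1:(-4) ⇒ Y = (0, 4/3)
2. F lies on line HY with HF:FY = 1:5 ⇒ F = (0, 2/9)
3. S lies on line NY with NS:SY = 2:3 ⇒ S = (3/5, 8/15)
4. G is the intersection of line YF and line KN ⇒ G = (0, 2/3)
through G parallel to FK: direction (-2, 16/9); meets FS at D = (6/19, 22/57)
D = F + t·(S−F) with t = 10/19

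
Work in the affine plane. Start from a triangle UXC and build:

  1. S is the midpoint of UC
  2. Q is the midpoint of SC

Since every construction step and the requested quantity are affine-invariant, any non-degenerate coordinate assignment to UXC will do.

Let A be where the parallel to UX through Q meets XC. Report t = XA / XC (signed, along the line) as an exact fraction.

Work in coordinates with U = (0, 0), X = (1, 0), C = (0, 1).
1. S is the midpoint of UC ⇒ S = (0, 1/2)
2. Q is the midpoint of SC ⇒ Q = (0, 3/4)
through Q parallel to UX: direction (1, 0); meets XC at A = (1/4, 3/4)
A = X + t·(C−X) with t = 3/4

t = 3/4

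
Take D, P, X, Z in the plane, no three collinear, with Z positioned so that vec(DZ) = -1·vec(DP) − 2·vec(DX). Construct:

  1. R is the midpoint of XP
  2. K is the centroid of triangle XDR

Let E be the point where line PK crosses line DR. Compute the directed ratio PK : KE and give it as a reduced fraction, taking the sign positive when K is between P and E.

Work in coordinates with D = (0, 0), P = (1, 0), X = (0, 1), Z = (-1, -2).
1. R is the midpoint of XP ⇒ R = (1/2, 1/2)
2. K is the centroid of triangle XDR ⇒ K = (1/6, 1/2)
line PK meets DR at E = (3/8, 3/8)
K = P + t·(E−P) with t = 4/3, so PK:KE = 4/3:-1/3

PK:KE = -4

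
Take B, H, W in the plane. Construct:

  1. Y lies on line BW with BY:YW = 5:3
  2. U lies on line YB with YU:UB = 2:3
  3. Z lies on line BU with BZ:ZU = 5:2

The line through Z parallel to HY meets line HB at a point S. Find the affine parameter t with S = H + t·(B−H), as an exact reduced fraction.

t = 4/7

Set B = (0, 0), H = (1, 0), W = (0, 1); any affine frame gives the same invariant.
1. Y lies on line BW with BY:YW = 5:3 ⇒ Y = (0, 5/8)
2. U lies on line YB with YU:UB = 2:3 ⇒ U = (0, 3/8)
3. Z lies on line BU with BZ:ZU = 5:2 ⇒ Z = (0, 15/56)
through Z parallel to HY: direction (-1, 5/8); meets HB at S = (3/7, 0)
S = H + t·(B−H) with t = 4/7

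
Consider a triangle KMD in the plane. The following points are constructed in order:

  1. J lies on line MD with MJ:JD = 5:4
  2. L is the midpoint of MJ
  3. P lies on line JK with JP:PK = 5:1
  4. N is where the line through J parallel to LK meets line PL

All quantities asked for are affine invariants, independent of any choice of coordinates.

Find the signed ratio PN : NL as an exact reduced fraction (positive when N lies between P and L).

PN:NL = -5/6

Assign K = (0, 0), M = (1, 0), D = (0, 1) — the answer is frame-independent, so this choice is without loss of generality.
1. J lies on line MD with MJ:JD = 5:4 ⇒ J = (4/9, 5/9)
2. L is the midpoint of MJ ⇒ L = (13/18, 5/18)
3. P lies on line JK with JP:PK = 5:1 ⇒ P = (2/27, 5/54)
4. N is where the line through J parallel to LK meets line PL ⇒ N = (-19/6, -5/6)
N = P + t·(L−P) with t = -5, so PN:NL = t:(1−t) = -5:6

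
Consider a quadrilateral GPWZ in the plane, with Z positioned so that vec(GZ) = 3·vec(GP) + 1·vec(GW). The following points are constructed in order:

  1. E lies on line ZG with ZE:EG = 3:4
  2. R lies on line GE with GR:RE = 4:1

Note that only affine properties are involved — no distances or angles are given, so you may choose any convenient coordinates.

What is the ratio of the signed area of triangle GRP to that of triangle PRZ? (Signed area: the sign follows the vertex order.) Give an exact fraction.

Work in coordinates with G = (0, 0), P = (1, 0), W = (0, 1), Z = (3, 1).
1. E lies on line ZG with ZE:EG = 3:4 ⇒ E = (12/7, 4/7)
2. R lies on line GE with GR:RE = 4:1 ⇒ R = (48/35, 16/35)
2·[GRP] = -16/35, 2·[PRZ] = -19/35
[GRP]:[PRZ] = -16/35:-19/35 = 16/19

[GRP]:[PRZ] = 16/19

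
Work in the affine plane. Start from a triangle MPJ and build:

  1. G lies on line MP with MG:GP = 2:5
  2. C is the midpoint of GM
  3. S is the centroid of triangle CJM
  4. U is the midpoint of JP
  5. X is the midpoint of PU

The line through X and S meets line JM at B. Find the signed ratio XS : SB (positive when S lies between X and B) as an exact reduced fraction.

Choose coordinates M = (0, 0), P = (1, 0), J = (0, 1).
1. G lies on line MP with MG:GP = 2:5 ⇒ G = (2/7, 0)
2. C is the midpoint of GM ⇒ C = (1/7, 0)
3. S is the centroid of triangle CJM ⇒ S = (1/21, 1/3)
4. U is the midpoint of JP ⇒ U = (1/2, 1/2)
5. X is the midpoint of PU ⇒ X = (3/4, 1/4)
line XS meets JM at B = (0, 20/59)
S = X + t·(B−X) with t = 59/63, so XS:SB = 59/63:4/63

XS:SB = 59/4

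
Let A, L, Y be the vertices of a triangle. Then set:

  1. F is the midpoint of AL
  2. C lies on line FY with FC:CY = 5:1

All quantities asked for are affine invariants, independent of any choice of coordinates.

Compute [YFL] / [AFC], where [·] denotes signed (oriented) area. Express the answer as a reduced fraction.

[YFL]:[AFC] = 6/5

Set A = (0, 0), L = (1, 0), Y = (0, 1); any affine frame gives the same invariant.
1. F is the midpoint of AL ⇒ F = (1/2, 0)
2. C lies on line FY with FC:CY = 5:1 ⇒ C = (1/12, 5/6)
2·[YFL] = 1/2, 2·[AFC] = 5/12
[YFL]:[AFC] = 1/2:5/12 = 6/5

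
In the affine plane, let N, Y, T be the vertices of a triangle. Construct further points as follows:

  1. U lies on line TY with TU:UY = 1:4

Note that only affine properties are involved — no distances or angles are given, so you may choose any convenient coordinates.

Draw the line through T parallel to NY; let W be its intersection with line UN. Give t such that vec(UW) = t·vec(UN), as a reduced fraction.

Choose coordinates N = (0, 0), Y = (1, 0), T = (0, 1).
1. U lies on line TY with TU:UY = 1:4 ⇒ U = (1/5, 4/5)
through T parallel to NY: direction (1, 0); meets UN at W = (1/4, 1)
W = U + t·(N−U) with t = -1/4

t = -1/4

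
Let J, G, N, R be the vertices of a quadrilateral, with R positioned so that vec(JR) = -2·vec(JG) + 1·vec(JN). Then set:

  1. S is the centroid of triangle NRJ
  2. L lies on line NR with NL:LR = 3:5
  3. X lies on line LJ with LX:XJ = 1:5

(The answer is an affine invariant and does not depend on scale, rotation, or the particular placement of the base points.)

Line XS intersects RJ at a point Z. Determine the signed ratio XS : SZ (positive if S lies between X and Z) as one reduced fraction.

XS:SZ = 9/16

Assign J = (0, 0), G = (1, 0), N = (0, 1), R = (-2, 1) — the answer is frame-independent, so this choice is without loss of generality.
1. S is the centroid of triangle NRJ ⇒ S = (-2/3, 2/3)
2. L lies on line NR with NL:LR = 3:5 ⇒ L = (-3/4, 1)
3. X lies on line LJ with LX:XJ = 1:5 ⇒ X = (-5/8, 5/6)
line XS meets RJ at Z = (-20/27, 10/27)
S = X + t·(Z−X) with t = 9/25, so XS:SZ = 9/25:16/25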